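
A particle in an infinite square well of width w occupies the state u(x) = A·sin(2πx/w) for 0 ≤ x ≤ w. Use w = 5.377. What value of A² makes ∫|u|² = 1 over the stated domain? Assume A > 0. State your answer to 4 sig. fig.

Normalization requires ∫|u|² dx = 1, integrated from 0 to w.
∫|u|² dx = A²·(w/2).
With w = 5.377: A² = 0.37195 and A = 0.60988.

A^2 ≈ 0.3720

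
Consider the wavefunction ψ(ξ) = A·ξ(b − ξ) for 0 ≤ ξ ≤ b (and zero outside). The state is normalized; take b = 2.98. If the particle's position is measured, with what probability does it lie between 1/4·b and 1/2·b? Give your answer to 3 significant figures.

P ≈ 0.396

P = ∫_{1/4·b}^{1/2·b} |ψ(ξ)|² dξ.
The normalization integral ∫|ψ|²dξ over the whole domain equals b^5/30·A², and A² cancels in the ratio.
Substituting u = ξ/b, A² and the length scale cancel in the ratio: P = ∫_{1/4}^{1/2} u^2·(1 - u)^2 du / ∫_{0}^{1} u^2·(1 - u)^2 du.
Using ∫ u^2·(1 - u)^2 du = u^3·(6·u^2 - 15·u + 10)/30, the numerator is ≈ 0.013216 and the denominator is 1/30.
This works out to P = 203/512.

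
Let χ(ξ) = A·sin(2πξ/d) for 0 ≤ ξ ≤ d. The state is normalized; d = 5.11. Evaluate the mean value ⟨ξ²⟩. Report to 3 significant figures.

By definition ⟨ξ²⟩ = ∫ ξ^2 |χ(ξ)|² dξ.
With ∫₀^d sin²(nπξ/d) dξ = d/2, the ratio of the moment integral to the normalization integral gives ⟨ξ²⟩ = -d^2/(8·π^2) + d^2/3.
Putting d = 5.11 gives 8.373.

⟨ξ^2⟩ ≈ 8.37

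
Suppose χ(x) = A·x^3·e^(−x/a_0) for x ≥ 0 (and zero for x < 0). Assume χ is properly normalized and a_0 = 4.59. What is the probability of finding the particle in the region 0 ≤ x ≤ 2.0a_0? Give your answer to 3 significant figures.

P ≈ 0.111

|χ|² is the probability density, so P = ∫_{0}^{2.0a_0} |χ|² dx.
Since A² = 1/(45·a_0^7/8), this is the region integral divided by the full normalization integral.
Let u = x/a_0; then A² and the length scale cancel, so P = ∫_{0}^{2.0} u^6·e^(-2·u) du ÷ ∫_{0}^{∞} u^6·e^(-2·u) du.
An antiderivative of u^6·e^(-2·u) is -(4·u^6 + 12·u^5 + 30·u^4 + 60·u^3 + 90·u^2 + 90·u + 45)·e^(-2·u)/8; evaluating from 0 to 2.0 gives 45/8 - 2185·e^(-4)/8, while the full integral is 45/8.
Evaluating gives P = 0.1107.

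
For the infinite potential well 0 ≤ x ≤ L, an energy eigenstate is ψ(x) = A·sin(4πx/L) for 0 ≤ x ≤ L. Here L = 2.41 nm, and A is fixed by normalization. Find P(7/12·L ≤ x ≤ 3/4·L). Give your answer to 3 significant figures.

P ≈ 0.201

The probability is P = ∫ |ψ|² dx over [7/12·L, 3/4·L].
The normalization integral ∫|ψ|²dx over the whole domain equals L/2·A², and A² cancels in the ratio.
Let u = x/L; then A² and the length scale cancel, so P = ∫_{7/12}^{3/4} sin(4·π·u)^2 du ÷ ∫_{0}^{1} sin(4·π·u)^2 du.
Using ∫ sin(4·π·u)^2 du = u/2 - sin(4·π·u)·cos(4·π·u)/(8·π), the numerator is √(3)/(32·π) + 1/12 and the denominator is 1/2.
Taking the ratio, P = (√(3)/16 + π/6)/π.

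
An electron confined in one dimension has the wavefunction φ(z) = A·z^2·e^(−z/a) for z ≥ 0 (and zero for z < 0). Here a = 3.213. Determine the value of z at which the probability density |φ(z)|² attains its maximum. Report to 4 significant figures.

z ≈ 6.426

Differentiate |φ(z)|² with respect to z and set to zero.
This gives z = 2·a.
With a = 3.213, the most probable position is 6.4260.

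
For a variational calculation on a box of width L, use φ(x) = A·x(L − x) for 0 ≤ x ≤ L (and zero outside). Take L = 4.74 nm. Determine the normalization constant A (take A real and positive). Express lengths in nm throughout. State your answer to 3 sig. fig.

Normalization requires ∫|φ|² dx = 1, integrated from 0 to L.
The integral (without the A² prefactor) comes out to L^5/30.
Plugging in L = 4.74 yields A = 0.1120.

A ≈ 0.112 nm^(-5/2)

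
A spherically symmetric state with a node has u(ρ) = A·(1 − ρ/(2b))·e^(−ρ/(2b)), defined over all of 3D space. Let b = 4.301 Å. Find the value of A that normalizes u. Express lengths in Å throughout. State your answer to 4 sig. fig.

A ≈ 0.02236 Å^(-3/2)

Normalization requires ∫|u|² 4πρ² dρ = 1, integrated from 0 to ∞.
The integral (without the A² prefactor) comes out to 8·π·b^3.
Setting this equal to 1 gives A² = 1/(8·π·b^3).
Plugging in b = 4.301 yields A = 0.022363.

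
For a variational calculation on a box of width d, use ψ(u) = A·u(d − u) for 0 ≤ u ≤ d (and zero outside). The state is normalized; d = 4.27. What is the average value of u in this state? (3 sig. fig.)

⟨u⟩ ≈ 2.14

The expectation value is the |ψ|²-weighted average of u: ∫ u|ψ|² du.
Expanding the polynomial and integrating term by term, since the A² factors cancel between numerator and denominator, ⟨u⟩ = d/2.
Putting d = 4.27 gives 2.135.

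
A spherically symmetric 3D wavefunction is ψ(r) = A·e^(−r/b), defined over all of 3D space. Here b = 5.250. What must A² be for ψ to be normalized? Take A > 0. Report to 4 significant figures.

The normalization condition is ∫|ψ|² 4πr² dr = 1 from 0 to ∞.
Recall ∫₀^∞ r^m e^(−r/β) dr = m!·β^(m+1), with ψ = A·e^(−r/b), the integral evaluates to A²·[π·b^3].
Setting this equal to 1 gives A² = 1/(π·b^3).
With b = 5.250: A² = 0.0021997 and A = 0.046901.

A^2 ≈ 0.002200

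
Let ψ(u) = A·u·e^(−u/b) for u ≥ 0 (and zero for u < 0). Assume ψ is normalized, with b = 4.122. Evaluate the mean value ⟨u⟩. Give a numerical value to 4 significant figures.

⟨u⟩ ≈ 6.183

The expectation value is the |ψ|²-weighted average of u: ∫ u|ψ|² du.
Recall ∫₀^∞ u^m e^(−u/β) du = m!·β^(m+1), the ratio of the moment integral to the normalization integral gives ⟨u⟩ = 3·b/2.
With b = 4.122, ⟨u⟩ = 6.1830.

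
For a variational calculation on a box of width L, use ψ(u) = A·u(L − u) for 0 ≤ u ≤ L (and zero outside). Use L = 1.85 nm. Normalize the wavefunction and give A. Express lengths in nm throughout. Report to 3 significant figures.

A ≈ 1.18 nm^(-5/2)

Normalization requires ∫|ψ|² du = 1, integrated from 0 to L.
With ψ = A·u(L − u), the integral evaluates to A²·[L^5/30].
Hence A² = 1/[L^5/30].
Substituting L = 1.85 gives A² = 1.384, so A = 1.177.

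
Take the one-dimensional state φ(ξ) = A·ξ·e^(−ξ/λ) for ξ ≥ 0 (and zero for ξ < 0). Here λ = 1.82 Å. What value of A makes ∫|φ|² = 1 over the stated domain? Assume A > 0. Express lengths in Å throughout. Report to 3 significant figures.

A ≈ 0.815 Å^(-3/2)

Normalization requires ∫|φ|² dξ = 1, integrated from 0 to ∞.
With φ = A·ξ·e^(−ξ/λ), the integral evaluates to A²·[λ^3/4].
Hence A² = 1/[λ^3/4].
Substituting λ = 1.82 gives A² = 0.6635, so A = 0.8146.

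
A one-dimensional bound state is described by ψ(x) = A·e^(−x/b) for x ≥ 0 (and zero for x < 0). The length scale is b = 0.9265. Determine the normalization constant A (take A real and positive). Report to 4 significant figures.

Normalization requires ∫|ψ|² dx = 1, integrated from 0 to ∞.
Recall ∫₀^∞ x^m e^(−x/β) dx = m!·β^(m+1), with ψ = A·e^(−x/b), the integral evaluates to A²·[b/2].
With b = 0.9265: A² = 2.1587 and A = 1.4692.

A ≈ 1.469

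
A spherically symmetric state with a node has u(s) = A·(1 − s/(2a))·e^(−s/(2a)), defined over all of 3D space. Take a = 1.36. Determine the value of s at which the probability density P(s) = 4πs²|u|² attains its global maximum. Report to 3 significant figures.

Differentiate P(s) = 4πs²|u|² with respect to s and set to zero.
Solving yields s = a·(√(5) + 3).
With a = 1.36, the most probable radial distance is 7.121.

s ≈ 7.12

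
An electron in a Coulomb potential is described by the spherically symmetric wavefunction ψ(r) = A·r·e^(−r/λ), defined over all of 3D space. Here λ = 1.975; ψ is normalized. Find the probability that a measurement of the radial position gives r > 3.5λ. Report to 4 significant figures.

P ≈ 0.1730

Integrate the radial probability density 4πr²|ψ|² over r > 3.5λ.
Normalization gives A² = 1/(3·π·λ^5).
In terms of u = r/λ (A², 4π and the length scale all cancel between numerator and denominator), P = [∫_{3.5}^{∞} u^4·e^(-2·u) du] / [∫_{0}^{∞} u^4·e^(-2·u) du].
An antiderivative of u^4·e^(-2·u) is -(u^4/2 + u^3 + 3·u^2/2 + 3·u/2 + 3/4)·e^(-2·u); evaluating from 3.5 to ∞ gives 4553·e^(-7)/32, while the full integral is 3/4.
The region integral divided by the full integral gives P = 0.17299.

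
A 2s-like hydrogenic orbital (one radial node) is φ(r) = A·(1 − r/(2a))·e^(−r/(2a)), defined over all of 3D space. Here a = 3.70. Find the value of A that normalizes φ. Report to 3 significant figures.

A ≈ 0.0280

We need A² ∫|f|² 4πr² dr = 1, taking the integral from 0 to ∞.
(Spherical symmetry: dV = 4πr² dr.)
Recall ∫₀^∞ r^m e^(−r/β) dr = m!·β^(m+1), the integral (without the A² prefactor) comes out to 8·π·a^3.
Plugging in a = 3.70 yields A = 0.02803.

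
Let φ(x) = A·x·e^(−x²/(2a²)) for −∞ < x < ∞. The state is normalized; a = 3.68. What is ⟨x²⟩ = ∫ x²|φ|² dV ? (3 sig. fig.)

⟨x²⟩ = ∫ x^2 |φ|² dx over the full domain.
With ∫_{−∞}^{∞} x^(2m) e^(−αx²) dx = (2m−1)!!·√π / (2^m α^(m+1/2)), since the A² factors cancel between numerator and denominator, ⟨x²⟩ = 3·a^2/2.
Putting a = 3.68 gives 20.31.

⟨x^2⟩ ≈ 20.3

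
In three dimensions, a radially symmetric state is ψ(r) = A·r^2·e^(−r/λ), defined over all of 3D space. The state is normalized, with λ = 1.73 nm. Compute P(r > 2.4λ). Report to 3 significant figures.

P = ∫ |ψ|² 4πr² dr over r > 2.4λ.
Normalization gives A² = 1/(45·π·λ^7/2).
Let u = r/λ; then A², 4π and the length scale all cancel, so P = ∫_{2.4}^{∞} u^6·e^(-2·u) du ÷ ∫_{0}^{∞} u^6·e^(-2·u) du.
An antiderivative of u^6·e^(-2·u) is -(4·u^6 + 12·u^5 + 30·u^4 + 60·u^3 + 90·u^2 + 90·u + 45)·e^(-2·u)/8; evaluating from 2.4 to ∞ gives ≈ 4.4483, while the full integral is 45/8.
This evaluates to P = 0.7908.

P ≈ 0.791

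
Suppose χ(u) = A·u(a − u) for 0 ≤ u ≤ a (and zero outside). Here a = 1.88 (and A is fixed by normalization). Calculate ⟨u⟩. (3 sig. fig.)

By definition ⟨u⟩ = ∫ u |χ(u)|² du.
The ratio of the moment integral to the normalization integral gives ⟨u⟩ = a/2.
With a = 1.88, ⟨u⟩ = 0.9400.

⟨u⟩ ≈ 0.940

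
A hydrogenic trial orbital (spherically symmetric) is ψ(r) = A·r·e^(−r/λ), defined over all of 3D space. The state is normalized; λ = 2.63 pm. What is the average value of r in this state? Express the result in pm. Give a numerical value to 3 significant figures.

⟨r⟩ ≈ 6.58 pm

⟨r⟩ = ∫ r |ψ|² 4πr² dr over the full domain.
Evaluating both integrals, ⟨r⟩ = 5·λ/2.
With λ = 2.63, ⟨r⟩ = 6.575.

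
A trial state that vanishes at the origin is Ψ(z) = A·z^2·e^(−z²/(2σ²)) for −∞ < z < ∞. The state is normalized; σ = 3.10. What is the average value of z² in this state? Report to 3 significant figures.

By definition ⟨z²⟩ = ∫ z^2 |Ψ(z)|² dz.
Using the Gaussian integral ∫_{−∞}^{∞} e^(−αz²) dz = √(π/α), evaluating both integrals, ⟨z²⟩ = 5·σ^2/2.
Putting σ = 3.10 gives 24.03.

⟨z^2⟩ ≈ 24.0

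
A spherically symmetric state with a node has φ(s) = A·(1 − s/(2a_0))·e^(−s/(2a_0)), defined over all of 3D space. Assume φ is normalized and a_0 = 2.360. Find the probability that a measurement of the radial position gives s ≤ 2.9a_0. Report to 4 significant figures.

P ≈ 0.06758

With dV = 4πs²ds, the probability is ∫|φ|² dV over s ≤ 2.9a_0.
The full normalization integral is A²·[8·π·a_0^3] = 1, fixing A².
Let u = s/a_0; then A², 4π and the length scale all cancel, so P = ∫_{0}^{2.9} u^2·(1 - u/2)^2·e^(-u) du ÷ ∫_{0}^{∞} u^2·(1 - u/2)^2·e^(-u) du.
Using ∫ u^2·(1 - u/2)^2·e^(-u) du = -(u^4/4 + u^2 + 2·u + 2)·e^(-u), the numerator is ≈ 0.135152 and the denominator is 2.
The region integral divided by the full integral gives P = 0.067576.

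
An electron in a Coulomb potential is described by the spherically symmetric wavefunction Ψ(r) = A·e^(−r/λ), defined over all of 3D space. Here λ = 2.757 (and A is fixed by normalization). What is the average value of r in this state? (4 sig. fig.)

⟨r⟩ ≈ 4.136

The expectation value is the |Ψ|²-weighted average of r: ∫ r|Ψ|² 4πr² dr.
Evaluating both integrals, ⟨r⟩ = 3·λ/2.
With λ = 2.757, ⟨r⟩ = 4.1355.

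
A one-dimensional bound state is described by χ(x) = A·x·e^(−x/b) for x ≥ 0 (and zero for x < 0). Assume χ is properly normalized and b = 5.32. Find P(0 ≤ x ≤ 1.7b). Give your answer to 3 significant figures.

P ≈ 0.660

|χ|² is the probability density, so P = ∫_{0}^{1.7b} |χ|² dx.
Since A² = 1/(b^3/4), this is the region integral divided by the full normalization integral.
In terms of u = x/b (A² and the length scale cancel between numerator and denominator), P = [∫_{0}^{1.7} u^2·e^(-2·u) du] / [∫_{0}^{∞} u^2·e^(-2·u) du].
Using ∫ u^2·e^(-2·u) du = -(2·u^2 + 2·u + 1)·e^(-2·u)/4, the numerator is 1/4 - 509·e^(-17/5)/200 and the denominator is 1/4.
The result is P = 0.6603.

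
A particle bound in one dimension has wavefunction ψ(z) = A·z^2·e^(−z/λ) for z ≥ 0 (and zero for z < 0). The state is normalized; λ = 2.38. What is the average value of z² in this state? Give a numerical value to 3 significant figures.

⟨z²⟩ = ∫ z^2 |ψ|² dz over the full domain.
The ratio of the moment integral to the normalization integral gives ⟨z²⟩ = 15·λ^2/2.
Putting λ = 2.38 gives 42.48.

⟨z^2⟩ ≈ 42.5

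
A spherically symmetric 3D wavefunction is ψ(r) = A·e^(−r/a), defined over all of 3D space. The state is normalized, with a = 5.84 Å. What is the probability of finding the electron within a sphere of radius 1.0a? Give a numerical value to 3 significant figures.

Integrate the radial probability density 4πr²|ψ|² over r ≤ 1.0a.
Normalization gives A² = 1/(π·a^3).
Let u = r/a; then A², 4π and the length scale all cancel, so P = ∫_{0}^{1.0} u^2·e^(-2·u) du ÷ ∫_{0}^{∞} u^2·e^(-2·u) du.
Using ∫ u^2·e^(-2·u) du = -(2·u^2 + 2·u + 1)·e^(-2·u)/4, the numerator is 1/4 - 5·e^(-2)/4 and the denominator is 1/4.
This evaluates to P = 0.3233.

P ≈ 0.323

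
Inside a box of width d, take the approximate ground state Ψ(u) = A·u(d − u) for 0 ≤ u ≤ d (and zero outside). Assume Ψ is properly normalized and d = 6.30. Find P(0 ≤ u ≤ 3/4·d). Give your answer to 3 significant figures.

|Ψ|² is the probability density, so P = ∫_{0}^{3/4·d} |Ψ|² du.
Since A² = 1/(d^5/30), this is the region integral divided by the full normalization integral.
Substituting t = u/d, A² and the length scale cancel in the ratio: P = ∫_{0}^{3/4} t^2·(1 - t)^2 dt / ∫_{0}^{1} t^2·(1 - t)^2 dt.
Using ∫ t^2·(1 - t)^2 dt = t^3·(6·t^2 - 15·t + 10)/30, the numerator is 153/5120 and the denominator is 1/30.
The result is P = 459/512.

P ≈ 0.896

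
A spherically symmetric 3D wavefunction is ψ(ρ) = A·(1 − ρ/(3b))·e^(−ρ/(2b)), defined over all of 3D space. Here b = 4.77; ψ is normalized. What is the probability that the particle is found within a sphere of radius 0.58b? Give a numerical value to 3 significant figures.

P = ∫ |ψ|² 4πρ² dρ over ρ ≤ 0.58b.
The full normalization integral is A²·[8·π·b^3/3] = 1, fixing A².
In terms of u = ρ/b (A², 4π and the length scale all cancel between numerator and denominator), P = [∫_{0}^{0.58} u^2·(1 - u/3)^2·e^(-u) du] / [∫_{0}^{∞} u^2·(1 - u/3)^2·e^(-u) du].
Using ∫ u^2·(1 - u/3)^2·e^(-u) du = (-u^4 + 2·u^3 - 3·u^2 - 6·u - 6)·e^(-u)/9, the numerator is ≈ 0.031360 and the denominator is 2/3.
Taking the ratio yields P = 0.04704.

P ≈ 0.0470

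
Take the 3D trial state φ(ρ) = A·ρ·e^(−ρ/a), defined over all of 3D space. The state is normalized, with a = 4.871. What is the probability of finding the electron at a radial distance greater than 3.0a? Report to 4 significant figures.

P ≈ 0.2851

P = ∫ |φ|² 4πρ² dρ over ρ > 3.0a.
The full normalization integral is A²·[3·π·a^5] = 1, fixing A².
Let u = ρ/a; then A², 4π and the length scale all cancel, so P = ∫_{3.0}^{∞} u^4·e^(-2·u) du ÷ ∫_{0}^{∞} u^4·e^(-2·u) du.
Using ∫ u^4·e^(-2·u) du = -(u^4/2 + u^3 + 3·u^2/2 + 3·u/2 + 3/4)·e^(-2·u), the numerator is 345·e^(-6)/4 and the denominator is 3/4.
This evaluates to P = 0.28506.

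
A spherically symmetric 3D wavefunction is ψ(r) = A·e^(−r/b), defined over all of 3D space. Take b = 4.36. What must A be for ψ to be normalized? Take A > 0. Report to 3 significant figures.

A ≈ 0.0620

Require ∫ |ψ|² 4πr² dr = 1 over the whole domain.
(Spherical symmetry: dV = 4πr² dr.)
∫|ψ|² 4πr² dr = A²·(π·b^3).
Substituting b = 4.36 gives A² = 0.003841, so A = 0.06197.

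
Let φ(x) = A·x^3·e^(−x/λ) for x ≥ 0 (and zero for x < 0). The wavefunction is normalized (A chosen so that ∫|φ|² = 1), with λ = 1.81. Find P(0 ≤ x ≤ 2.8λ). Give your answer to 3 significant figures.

The probability is P = ∫ |φ|² dx over [0, 2.8λ].
The normalization integral ∫|φ|²dx over the whole domain equals 45·λ^7/8·A², and A² cancels in the ratio.
In terms of u = x/λ (A² and the length scale cancel between numerator and denominator), P = [∫_{0}^{2.8} u^6·e^(-2·u) du] / [∫_{0}^{∞} u^6·e^(-2·u) du].
Using ∫ u^6·e^(-2·u) du = -(4·u^6 + 12·u^5 + 30·u^4 + 60·u^3 + 90·u^2 + 90·u + 45)·e^(-2·u)/8, the numerator is ≈ 1.8548 and the denominator is 45/8.
Taking the ratio, P = 0.3297.

P ≈ 0.330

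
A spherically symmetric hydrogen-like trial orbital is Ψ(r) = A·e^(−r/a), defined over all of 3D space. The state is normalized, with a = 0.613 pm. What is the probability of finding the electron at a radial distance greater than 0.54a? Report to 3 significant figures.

P ≈ 0.904

P = ∫ |Ψ|² 4πr² dr over r > 0.54a.
The full normalization integral is A²·[π·a^3] = 1, fixing A².
Let u = r/a; then A², 4π and the length scale all cancel, so P = ∫_{0.54}^{∞} u^2·e^(-2·u) du ÷ ∫_{0}^{∞} u^2·e^(-2·u) du.
With ∫ u^2·e^(-2·u) du = -(2·u^2 + 2·u + 1)·e^(-2·u)/4 + C, the region integral is 3329·e^(-27/25)/5000 and the full one is 1/4.
This evaluates to P = 0.9044.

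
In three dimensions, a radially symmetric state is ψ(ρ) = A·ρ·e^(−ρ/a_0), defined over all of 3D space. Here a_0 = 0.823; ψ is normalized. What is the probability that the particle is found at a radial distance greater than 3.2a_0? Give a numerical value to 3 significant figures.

P ≈ 0.235

Integrate the radial probability density 4πρ²|ψ|² over ρ > 3.2a_0.
A² is fixed by ∫₀^∞ 4πρ²|ψ|² dρ = 1, i.e. A² = (3·π·a_0^5)^(−1).
Substituting u = ρ/a_0, A², 4π and the length scale all cancel in the ratio: P = ∫_{3.2}^{∞} u^4·e^(-2·u) du / ∫_{0}^{∞} u^4·e^(-2·u) du.
Using ∫ u^4·e^(-2·u) du = -(u^4/2 + u^3 + 3·u^2/2 + 3·u/2 + 3/4)·e^(-2·u), the numerator is ≈ 0.17630 and the denominator is 3/4.
This evaluates to P = 0.2351.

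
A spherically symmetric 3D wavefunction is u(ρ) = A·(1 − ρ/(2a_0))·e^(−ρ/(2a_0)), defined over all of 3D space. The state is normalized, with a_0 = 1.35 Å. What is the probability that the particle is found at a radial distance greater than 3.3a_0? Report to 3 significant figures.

With dV = 4πρ²dρ, the probability is ∫|u|² dV over ρ > 3.3a_0.
The full normalization integral is A²·[8·π·a_0^3] = 1, fixing A².
Let t = ρ/a_0; then A², 4π and the length scale all cancel, so P = ∫_{3.3}^{∞} t^2·(1 - t/2)^2·e^(-t) dt ÷ ∫_{0}^{∞} t^2·(1 - t/2)^2·e^(-t) dt.
An antiderivative of t^2·(1 - t/2)^2·e^(-t) is -(t^4/4 + t^2 + 2·t + 2)·e^(-t); evaluating from 3.3 to ∞ gives ≈ 1.8124, while the full integral is 2.
Taking the ratio yields P = 0.9062.

P ≈ 0.906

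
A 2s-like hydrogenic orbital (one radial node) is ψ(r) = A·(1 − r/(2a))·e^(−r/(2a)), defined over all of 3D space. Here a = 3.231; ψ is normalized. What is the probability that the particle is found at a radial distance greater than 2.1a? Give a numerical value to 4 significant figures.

P ≈ 0.9473

Integrate the radial probability density 4πr²|ψ|² over r > 2.1a.
Normalization gives A² = 1/(8·π·a^3).
In terms of u = r/a (A², 4π and the length scale all cancel between numerator and denominator), P = [∫_{2.1}^{∞} u^2·(1 - u/2)^2·e^(-u) du] / [∫_{0}^{∞} u^2·(1 - u/2)^2·e^(-u) du].
Using ∫ u^2·(1 - u/2)^2·e^(-u) du = -(u^4/4 + u^2 + 2·u + 2)·e^(-u), the numerator is ≈ 1.89465 and the denominator is 2.
This evaluates to P = 0.94732.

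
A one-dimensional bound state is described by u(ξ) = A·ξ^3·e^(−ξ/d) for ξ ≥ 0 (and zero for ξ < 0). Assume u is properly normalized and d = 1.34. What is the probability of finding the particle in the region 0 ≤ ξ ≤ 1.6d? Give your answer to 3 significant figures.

P ≈ 0.0446

|u|² is the probability density, so P = ∫_{0}^{1.6d} |u|² dξ.
Since A² = 1/(45·d^7/8), this is the region integral divided by the full normalization integral.
Substituting t = ξ/d, A² and the length scale cancel in the ratio: P = ∫_{0}^{1.6} t^6·e^(-2·t) dt / ∫_{0}^{∞} t^6·e^(-2·t) dt.
With ∫ t^6·e^(-2·t) dt = -(4·t^6 + 12·t^5 + 30·t^4 + 60·t^3 + 90·t^2 + 90·t + 45)·e^(-2·t)/8 + C, the region integral is ≈ 0.25098 and the full one is 45/8.
Evaluating gives P = 0.04462.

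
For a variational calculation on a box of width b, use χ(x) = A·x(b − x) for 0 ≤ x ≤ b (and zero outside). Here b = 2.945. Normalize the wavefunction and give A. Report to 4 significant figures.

Normalization requires ∫|χ|² dx = 1, integrated from 0 to b.
Expanding the polynomial and integrating term by term, with χ = A·x(b − x), the integral evaluates to A²·[b^5/30].
So A² = (b^5/30)^(−1).
Plugging in b = 2.945 yields A = 0.36800.

A ≈ 0.3680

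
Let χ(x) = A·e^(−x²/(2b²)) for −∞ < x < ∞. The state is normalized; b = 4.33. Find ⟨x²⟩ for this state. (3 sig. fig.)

⟨x^2⟩ ≈ 9.37

⟨x²⟩ = ∫ x^2 |χ|² dx over the full domain.
Evaluating both integrals, ⟨x²⟩ = b^2/2.
Putting b = 4.33 gives 9.374.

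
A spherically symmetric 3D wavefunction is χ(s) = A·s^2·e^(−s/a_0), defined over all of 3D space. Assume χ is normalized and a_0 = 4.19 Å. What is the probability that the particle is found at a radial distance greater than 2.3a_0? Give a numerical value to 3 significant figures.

P = ∫ |χ|² 4πs² ds over s > 2.3a_0.
The full normalization integral is A²·[45·π·a_0^7/2] = 1, fixing A².
Let u = s/a_0; then A², 4π and the length scale all cancel, so P = ∫_{2.3}^{∞} u^6·e^(-2·u) du ÷ ∫_{0}^{∞} u^6·e^(-2·u) du.
An antiderivative of u^6·e^(-2·u) is -(4·u^6 + 12·u^5 + 30·u^4 + 60·u^3 + 90·u^2 + 90·u + 45)·e^(-2·u)/8; evaluating from 2.3 to ∞ gives ≈ 4.6014, while the full integral is 45/8.
The region integral divided by the full integral gives P = 0.8180.

P ≈ 0.818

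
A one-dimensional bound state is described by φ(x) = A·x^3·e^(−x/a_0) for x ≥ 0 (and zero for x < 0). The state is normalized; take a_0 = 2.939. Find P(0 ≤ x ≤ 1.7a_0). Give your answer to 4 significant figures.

P ≈ 0.05785

P = ∫_{0}^{1.7a_0} |φ(x)|² dx.
Since A² = 1/(45·a_0^7/8), this is the region integral divided by the full normalization integral.
Let u = x/a_0; then A² and the length scale cancel, so P = ∫_{0}^{1.7} u^6·e^(-2·u) du ÷ ∫_{0}^{∞} u^6·e^(-2·u) du.
With ∫ u^6·e^(-2·u) du = -(4·u^6 + 12·u^5 + 30·u^4 + 60·u^3 + 90·u^2 + 90·u + 45)·e^(-2·u)/8 + C, the region integral is ≈ 0.325424 and the full one is 45/8.
Taking the ratio, P = 0.057853.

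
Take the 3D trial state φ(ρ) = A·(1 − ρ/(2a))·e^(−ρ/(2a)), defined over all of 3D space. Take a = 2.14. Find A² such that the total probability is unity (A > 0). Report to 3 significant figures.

Require ∫ |φ|² 4πρ² dρ = 1 over the whole domain.
The angular integral contributes 4π, leaving ∫₀^∞ ρ²|φ|² dρ.
∫|φ|² 4πρ² dρ = A²·(8·π·a^3).
With a = 2.14: A² = 0.004060 and A = 0.06372.

A^2 ≈ 0.00406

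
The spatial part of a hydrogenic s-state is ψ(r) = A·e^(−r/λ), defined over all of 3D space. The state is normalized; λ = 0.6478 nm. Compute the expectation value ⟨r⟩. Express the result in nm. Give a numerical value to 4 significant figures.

⟨r⟩ = ∫ r |ψ|² 4πr² dr over the full domain.
Evaluating both integrals, ⟨r⟩ = 3·λ/2.
Putting λ = 0.6478 gives 0.97170.

⟨r⟩ ≈ 0.9717 nm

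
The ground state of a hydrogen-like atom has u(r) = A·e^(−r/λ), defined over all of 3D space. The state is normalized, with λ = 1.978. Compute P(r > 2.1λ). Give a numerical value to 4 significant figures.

P ≈ 0.2102

P = ∫ |u|² 4πr² dr over r > 2.1λ.
The full normalization integral is A²·[π·λ^3] = 1, fixing A².
Let t = r/λ; then A², 4π and the length scale all cancel, so P = ∫_{2.1}^{∞} t^2·e^(-2·t) dt ÷ ∫_{0}^{∞} t^2·e^(-2·t) dt.
Using ∫ t^2·e^(-2·t) dt = -(2·t^2 + 2·t + 1)·e^(-2·t)/4, the numerator is 701·e^(-21/5)/200 and the denominator is 1/4.
The region integral divided by the full integral gives P = 0.21024.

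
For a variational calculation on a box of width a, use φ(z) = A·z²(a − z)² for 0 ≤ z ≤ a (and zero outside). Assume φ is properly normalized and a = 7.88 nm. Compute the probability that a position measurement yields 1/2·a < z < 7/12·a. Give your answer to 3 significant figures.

|φ|² is the probability density, so P = ∫_{1/2·a}^{7/12·a} |φ|² dz.
The normalization integral ∫|φ|²dz over the whole domain equals a^9/630·A², and A² cancels in the ratio.
Substituting u = z/a, A² and the length scale cancel in the ratio: P = ∫_{1/2}^{7/12} u^4·(1 - u)^4 du / ∫_{0}^{1} u^4·(1 - u)^4 du.
Using ∫ u^4·(1 - u)^4 du = u^5·(70·u^4 - 315·u^3 + 540·u^2 - 420·u + 126)/630, the numerator is ≈ 0.00031376 and the denominator is 1/630.
Evaluating gives P = 0.1977.

P ≈ 0.198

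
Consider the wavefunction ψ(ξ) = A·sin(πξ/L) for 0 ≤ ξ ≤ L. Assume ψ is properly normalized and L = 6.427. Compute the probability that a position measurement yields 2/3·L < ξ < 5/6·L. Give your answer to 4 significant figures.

P ≈ 0.1667

|ψ|² is the probability density, so P = ∫_{2/3·L}^{5/6·L} |ψ|² dξ.
The normalization integral ∫|ψ|²dξ over the whole domain equals L/2·A², and A² cancels in the ratio.
In terms of u = ξ/L (A² and the length scale cancel between numerator and denominator), P = [∫_{2/3}^{5/6} sin(π·u)^2 du] / [∫_{0}^{1} sin(π·u)^2 du].
Using ∫ sin(π·u)^2 du = u/2 - sin(2·π·u)/(4·π), the numerator is 1/12 and the denominator is 1/2.
This works out to P = 1/6.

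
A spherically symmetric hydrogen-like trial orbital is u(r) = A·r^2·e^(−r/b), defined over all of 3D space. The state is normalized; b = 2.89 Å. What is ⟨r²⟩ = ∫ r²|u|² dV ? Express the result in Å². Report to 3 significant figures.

⟨r²⟩ = ∫ r^2 |u|² 4πr² dr over the full domain.
Evaluating both integrals, ⟨r²⟩ = 14·b^2.
With b = 2.89, ⟨r^2⟩ = 116.9.

⟨r^2⟩ ≈ 117 Å^2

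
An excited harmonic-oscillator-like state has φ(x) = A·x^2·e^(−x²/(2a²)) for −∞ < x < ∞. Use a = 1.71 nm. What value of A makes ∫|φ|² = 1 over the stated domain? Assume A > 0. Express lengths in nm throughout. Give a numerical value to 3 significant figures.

Normalization requires ∫|φ|² dx = 1, integrated from −∞ to ∞.
Carrying out the integral gives A² · 3·√(π)·a^5/4.
Hence A² = 1/[3·√(π)·a^5/4].
With a = 1.71: A² = 0.05145 and A = 0.2268.

A ≈ 0.227 nm^(-5/2)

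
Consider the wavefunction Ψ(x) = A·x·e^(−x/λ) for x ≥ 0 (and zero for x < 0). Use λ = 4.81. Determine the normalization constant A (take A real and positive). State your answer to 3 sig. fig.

A ≈ 0.190

We need A² ∫|f|² dx = 1, taking the integral from 0 to ∞.
Recall ∫₀^∞ x^m e^(−x/β) dx = m!·β^(m+1), with Ψ = A·x·e^(−x/λ), the integral evaluates to A²·[λ^3/4].
Setting this equal to 1 gives A² = 1/(λ^3/4).
Substituting λ = 4.81 gives A² = 0.03594, so A = 0.1896.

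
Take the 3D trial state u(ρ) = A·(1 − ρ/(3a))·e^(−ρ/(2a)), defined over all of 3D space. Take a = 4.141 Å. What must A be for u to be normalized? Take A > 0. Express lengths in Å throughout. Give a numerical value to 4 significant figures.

A ≈ 0.04100 Å^(-3/2)

Normalization requires ∫|u|² 4πρ² dρ = 1, integrated from 0 to ∞.
The angular integral contributes 4π, leaving ∫₀^∞ ρ²|u|² dρ.
Carrying out the integral gives A² · 8·π·a^3/3.
Plugging in a = 4.141 yields A = 0.041000.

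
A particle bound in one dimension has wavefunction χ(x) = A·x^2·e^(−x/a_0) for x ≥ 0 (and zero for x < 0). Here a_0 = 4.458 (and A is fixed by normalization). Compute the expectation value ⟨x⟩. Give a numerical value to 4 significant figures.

⟨x⟩ = ∫ x |χ|² dx over the full domain.
Since the A² factors cancel between numerator and denominator, ⟨x⟩ = 5·a_0/2.
With a_0 = 4.458, ⟨x⟩ = 11.145.

⟨x⟩ ≈ 11.15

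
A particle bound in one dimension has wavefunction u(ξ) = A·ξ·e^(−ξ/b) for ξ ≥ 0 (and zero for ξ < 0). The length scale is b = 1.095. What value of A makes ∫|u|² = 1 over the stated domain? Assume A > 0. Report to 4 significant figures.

A ≈ 1.745

The normalization condition is ∫|u|² dξ = 1 from 0 to ∞.
With ∫₀^∞ ξ^2 e^(−αξ) dξ = 2!/α^3, with u = A·ξ·e^(−ξ/b), the integral evaluates to A²·[b^3/4].
Setting this equal to 1 gives A² = 1/(b^3/4).
Substituting b = 1.095 gives A² = 3.0466, so A = 1.7455.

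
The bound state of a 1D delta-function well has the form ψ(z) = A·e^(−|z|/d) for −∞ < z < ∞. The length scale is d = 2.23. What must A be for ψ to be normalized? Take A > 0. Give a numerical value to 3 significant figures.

Require ∫ |ψ|² dz = 1 over the whole domain.
With ψ = A·e^(−|z|/d), the integral evaluates to A²·[d].
So A² = (d)^(−1).
Plugging in d = 2.23 yields A = 0.6696.

A ≈ 0.670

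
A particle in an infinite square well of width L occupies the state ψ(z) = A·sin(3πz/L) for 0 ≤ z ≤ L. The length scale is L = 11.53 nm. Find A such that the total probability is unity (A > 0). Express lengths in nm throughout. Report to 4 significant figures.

A ≈ 0.4165 nm^(-1/2)

Require ∫ |ψ|² dz = 1 over the whole domain.
∫|ψ|² dz = A²·(L/2).
Setting this equal to 1 gives A² = 1/(L/2).
Plugging in L = 11.53 yields A = 0.41649.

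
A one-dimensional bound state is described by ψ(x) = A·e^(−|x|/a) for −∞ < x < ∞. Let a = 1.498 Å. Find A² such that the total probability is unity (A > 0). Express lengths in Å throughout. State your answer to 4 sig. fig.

A^2 ≈ 0.6676 Å^(-1)

Require ∫ |ψ|² dx = 1 over the whole domain.
Recall ∫₀^∞ x^m e^(−x/β) dx = m!·β^(m+1), with ψ = A·e^(−|x|/a), the integral evaluates to A²·[a].
Setting this equal to 1 gives A² = 1/(a).
Plugging in a = 1.498 yields A = 0.81704.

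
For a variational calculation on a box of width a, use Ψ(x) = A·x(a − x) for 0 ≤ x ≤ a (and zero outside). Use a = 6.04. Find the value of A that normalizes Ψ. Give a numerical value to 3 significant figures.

A ≈ 0.0611

We need A² ∫|f|² dx = 1, taking the integral from 0 to a.
Expanding the polynomial and integrating term by term, ∫|Ψ|² dx = A²·(a^5/30).
With a = 6.04: A² = 0.003732 and A = 0.06109.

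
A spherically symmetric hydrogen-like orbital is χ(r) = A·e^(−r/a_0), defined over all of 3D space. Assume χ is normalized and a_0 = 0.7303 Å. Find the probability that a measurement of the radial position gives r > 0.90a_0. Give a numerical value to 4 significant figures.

Integrate the radial probability density 4πr²|χ|² over r > 0.90a_0.
Normalization gives A² = 1/(π·a_0^3).
In terms of u = r/a_0 (A², 4π and the length scale all cancel between numerator and denominator), P = [∫_{0.90}^{∞} u^2·e^(-2·u) du] / [∫_{0}^{∞} u^2·e^(-2·u) du].
With ∫ u^2·e^(-2·u) du = -(2·u^2 + 2·u + 1)·e^(-2·u)/4 + C, the region integral is 221·e^(-9/5)/200 and the full one is 1/4.
Taking the ratio yields P = 0.73062.

P ≈ 0.7306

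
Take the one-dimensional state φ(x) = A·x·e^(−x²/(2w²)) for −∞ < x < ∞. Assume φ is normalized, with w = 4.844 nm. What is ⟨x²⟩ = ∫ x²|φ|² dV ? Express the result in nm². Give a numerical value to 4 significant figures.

⟨x^2⟩ ≈ 35.20 nm^2

⟨x²⟩ = ∫ x^2 |φ|² dx over the full domain.
Using the Gaussian integral ∫_{−∞}^{∞} e^(−αx²) dx = √(π/α), since the A² factors cancel between numerator and denominator, ⟨x²⟩ = 3·w^2/2.
With w = 4.844, ⟨x^2⟩ = 35.197.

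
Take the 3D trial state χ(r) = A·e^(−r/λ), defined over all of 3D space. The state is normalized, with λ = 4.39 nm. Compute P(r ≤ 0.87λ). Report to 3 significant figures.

P = ∫ |χ|² 4πr² dr over r ≤ 0.87λ.
The full normalization integral is A²·[π·λ^3] = 1, fixing A².
In terms of u = r/λ (A², 4π and the length scale all cancel between numerator and denominator), P = [∫_{0}^{0.87} u^2·e^(-2·u) du] / [∫_{0}^{∞} u^2·e^(-2·u) du].
An antiderivative of u^2·e^(-2·u) is -(2·u^2 + 2·u + 1)·e^(-2·u)/4; evaluating from 0 to 0.87 gives ≈ 0.063343, while the full integral is 1/4.
Taking the ratio yields P = 0.2534.

P ≈ 0.253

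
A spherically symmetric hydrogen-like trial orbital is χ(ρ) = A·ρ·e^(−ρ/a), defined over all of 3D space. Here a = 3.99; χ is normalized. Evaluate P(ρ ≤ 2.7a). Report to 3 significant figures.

P = ∫ |χ|² 4πρ² dρ over ρ ≤ 2.7a.
Normalization gives A² = 1/(3·π·a^5).
In terms of u = ρ/a (A², 4π and the length scale all cancel between numerator and denominator), P = [∫_{0}^{2.7} u^4·e^(-2·u) du] / [∫_{0}^{∞} u^4·e^(-2·u) du].
An antiderivative of u^4·e^(-2·u) is -(u^4/2 + u^3 + 3·u^2/2 + 3·u/2 + 3/4)·e^(-2·u); evaluating from 0 to 2.7 gives ≈ 0.47002, while the full integral is 3/4.
The region integral divided by the full integral gives P = 0.6267.

P ≈ 0.627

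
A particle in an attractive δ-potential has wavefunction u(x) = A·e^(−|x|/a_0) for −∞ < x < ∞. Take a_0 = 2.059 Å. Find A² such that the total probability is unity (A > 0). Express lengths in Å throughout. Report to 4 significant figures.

A^2 ≈ 0.4857 Å^(-1)

Require ∫ |u|² dx = 1 over the whole domain.
With u = A·e^(−|x|/a_0), the integral evaluates to A²·[a_0].
Hence A² = 1/[a_0].
With a_0 = 2.059: A² = 0.48567 and A = 0.69690.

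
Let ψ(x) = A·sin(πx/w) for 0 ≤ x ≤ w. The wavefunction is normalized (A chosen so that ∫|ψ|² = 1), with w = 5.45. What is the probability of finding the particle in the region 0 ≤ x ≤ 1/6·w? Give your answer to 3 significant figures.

P ≈ 0.0288

P = ∫_{0}^{1/6·w} |ψ(x)|² dx.
Since A² = 1/(w/2), this is the region integral divided by the full normalization integral.
Substituting u = x/w, A² and the length scale cancel in the ratio: P = ∫_{0}^{1/6} sin(π·u)^2 du / ∫_{0}^{1} sin(π·u)^2 du.
An antiderivative of sin(π·u)^2 is u/2 - sin(2·π·u)/(4·π); evaluating from 0 to 1/6 gives -√(3)/(8·π) + 1/12, while the full integral is 1/2.
The result is P = (-√(3)/4 + π/6)/π.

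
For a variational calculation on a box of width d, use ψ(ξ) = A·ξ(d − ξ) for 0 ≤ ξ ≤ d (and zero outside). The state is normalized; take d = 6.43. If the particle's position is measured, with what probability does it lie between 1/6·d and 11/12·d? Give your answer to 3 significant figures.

P ≈ 0.959

P = ∫_{1/6·d}^{11/12·d} |ψ(ξ)|² dξ.
The normalization integral ∫|ψ|²dξ over the whole domain equals d^5/30·A², and A² cancels in the ratio.
In terms of u = ξ/d (A² and the length scale cancel between numerator and denominator), P = [∫_{1/6}^{11/12} u^2·(1 - u)^2 du] / [∫_{0}^{1} u^2·(1 - u)^2 du].
An antiderivative of u^2·(1 - u)^2 is u^3·(6·u^2 - 15·u + 10)/30; evaluating from 1/6 to 11/12 gives ≈ 0.031981, while the full integral is 1/30.
Evaluating gives P = 4421/4608.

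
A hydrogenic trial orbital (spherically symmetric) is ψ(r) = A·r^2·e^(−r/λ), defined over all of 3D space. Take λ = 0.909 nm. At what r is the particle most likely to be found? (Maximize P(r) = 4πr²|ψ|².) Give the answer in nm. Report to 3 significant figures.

r ≈ 2.73 nm

Differentiate P(r) = 4πr²|ψ|² with respect to r and set to zero.
This gives r = 3·λ.
With λ = 0.909, the most probable radial distance is 2.727 nm.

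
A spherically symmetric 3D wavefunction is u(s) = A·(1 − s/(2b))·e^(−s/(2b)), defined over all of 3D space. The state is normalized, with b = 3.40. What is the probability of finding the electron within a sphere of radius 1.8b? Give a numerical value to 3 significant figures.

Integrate the radial probability density 4πs²|u|² over s ≤ 1.8b.
Normalization gives A² = 1/(8·π·b^3).
Substituting t = s/b, A², 4π and the length scale all cancel in the ratio: P = ∫_{0}^{1.8} t^2·(1 - t/2)^2·e^(-t) dt / ∫_{0}^{∞} t^2·(1 - t/2)^2·e^(-t) dt.
With ∫ t^2·(1 - t/2)^2·e^(-t) dt = -(t^4/4 + t^2 + 2·t + 2)·e^(-t) + C, the region integral is ≈ 0.10495 and the full one is 2.
The region integral divided by the full integral gives P = 0.05247.

P ≈ 0.0525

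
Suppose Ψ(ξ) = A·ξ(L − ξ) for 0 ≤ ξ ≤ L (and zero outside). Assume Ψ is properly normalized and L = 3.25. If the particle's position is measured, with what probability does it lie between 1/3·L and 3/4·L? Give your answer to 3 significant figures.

P ≈ 0.687

The probability is P = ∫ |Ψ|² dξ over [1/3·L, 3/4·L].
The normalization integral ∫|Ψ|²dξ over the whole domain equals L^5/30·A², and A² cancels in the ratio.
In terms of u = ξ/L (A² and the length scale cancel between numerator and denominator), P = [∫_{1/3}^{3/4} u^2·(1 - u)^2 du] / [∫_{0}^{1} u^2·(1 - u)^2 du].
Using ∫ u^2·(1 - u)^2 du = u^3·(6·u^2 - 15·u + 10)/30, the numerator is ≈ 0.022887 and the denominator is 1/30.
Evaluating gives P = 0.6866.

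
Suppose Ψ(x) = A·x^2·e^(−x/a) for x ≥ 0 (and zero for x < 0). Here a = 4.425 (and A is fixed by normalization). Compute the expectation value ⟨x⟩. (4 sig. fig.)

By definition ⟨x⟩ = ∫ x |Ψ(x)|² dx.
Recall ∫₀^∞ x^m e^(−x/β) dx = m!·β^(m+1), evaluating both integrals, ⟨x⟩ = 5·a/2.
With a = 4.425, ⟨x⟩ = 11.063.

⟨x⟩ ≈ 11.06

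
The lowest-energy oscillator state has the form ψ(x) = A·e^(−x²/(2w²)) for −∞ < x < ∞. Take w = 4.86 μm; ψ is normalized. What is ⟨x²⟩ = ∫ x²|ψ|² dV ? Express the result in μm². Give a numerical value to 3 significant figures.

⟨x^2⟩ ≈ 11.8 μm^2

The expectation value is the |ψ|²-weighted average of x^2: ∫ x^2|ψ|² dx.
With ∫_{−∞}^{∞} x^(2m) e^(−αx²) dx = (2m−1)!!·√π / (2^m α^(m+1/2)), the ratio of the moment integral to the normalization integral gives ⟨x²⟩ = w^2/2.
Putting w = 4.86 gives 11.81.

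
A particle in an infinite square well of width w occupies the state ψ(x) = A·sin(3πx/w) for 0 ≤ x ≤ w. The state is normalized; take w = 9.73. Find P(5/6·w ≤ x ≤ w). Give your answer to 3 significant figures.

P ≈ 0.167

|ψ|² is the probability density, so P = ∫_{5/6·w}^{w} |ψ|² dx.
Since A² = 1/(w/2), this is the region integral divided by the full normalization integral.
Let u = x/w; then A² and the length scale cancel, so P = ∫_{5/6}^{1} sin(3·π·u)^2 du ÷ ∫_{0}^{1} sin(3·π·u)^2 du.
With ∫ sin(3·π·u)^2 du = u/2 - sin(6·π·u)/(12·π) + C, the region integral is 1/12 and the full one is 1/2.
Evaluating gives P = 1/6.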